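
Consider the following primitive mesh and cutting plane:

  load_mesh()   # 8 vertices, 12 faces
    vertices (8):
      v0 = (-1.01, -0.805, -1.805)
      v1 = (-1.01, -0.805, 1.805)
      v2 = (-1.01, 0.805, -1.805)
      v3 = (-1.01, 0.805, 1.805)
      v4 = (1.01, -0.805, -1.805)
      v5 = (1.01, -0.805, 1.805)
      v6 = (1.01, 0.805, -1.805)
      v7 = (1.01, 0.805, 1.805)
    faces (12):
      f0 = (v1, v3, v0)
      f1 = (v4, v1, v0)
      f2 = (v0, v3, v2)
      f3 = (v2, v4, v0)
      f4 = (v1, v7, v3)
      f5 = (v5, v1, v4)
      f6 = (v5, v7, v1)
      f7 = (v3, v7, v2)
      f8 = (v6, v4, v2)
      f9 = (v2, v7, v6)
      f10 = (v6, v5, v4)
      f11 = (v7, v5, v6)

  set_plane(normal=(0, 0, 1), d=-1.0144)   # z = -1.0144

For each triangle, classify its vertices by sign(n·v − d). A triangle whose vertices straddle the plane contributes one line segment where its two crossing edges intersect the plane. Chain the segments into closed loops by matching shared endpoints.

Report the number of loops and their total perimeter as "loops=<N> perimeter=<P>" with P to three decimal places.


loops=1 perimeter=7.260

Straddling triangles (8 of 12):
  (v1,v3,v0) [++-] → (-1.01, -0.452406, -1.0144)–(-1.01, -0.805, -1.0144)  len=0.3526
  (v4,v1,v0) [-+-] → (0.567614, -0.805, -1.0144)–(-1.01, -0.805, -1.0144)  len=1.5776
  (v0,v3,v2) [-+-] → (-1.01, -0.452406, -1.0144)–(-1.01, 0.805, -1.0144)  len=1.2574
  (v5,v1,v4) [++-] → (0.567614, -0.805, -1.0144)–(1.01, -0.805, -1.0144)  len=0.4424
  (v3,v7,v2) [++-] → (-0.567614, 0.805, -1.0144)–(-1.01, 0.805, -1.0144)  len=0.4424
  (v2,v7,v6) [-+-] → (-0.567614, 0.805, -1.0144)–(1.01, 0.805, -1.0144)  len=1.5776
  (v6,v5,v4) [-+-] → (1.01, 0.452406, -1.0144)–(1.01, -0.805, -1.0144)  len=1.2574
  (v7,v5,v6) [++-] → (1.01, 0.452406, -1.0144)–(1.01, 0.805, -1.0144)  len=0.3526

Chained into 1 loop(s):
  loop 1: 8 segments, perimeter = 7.2600
Total perimeter = 7.260


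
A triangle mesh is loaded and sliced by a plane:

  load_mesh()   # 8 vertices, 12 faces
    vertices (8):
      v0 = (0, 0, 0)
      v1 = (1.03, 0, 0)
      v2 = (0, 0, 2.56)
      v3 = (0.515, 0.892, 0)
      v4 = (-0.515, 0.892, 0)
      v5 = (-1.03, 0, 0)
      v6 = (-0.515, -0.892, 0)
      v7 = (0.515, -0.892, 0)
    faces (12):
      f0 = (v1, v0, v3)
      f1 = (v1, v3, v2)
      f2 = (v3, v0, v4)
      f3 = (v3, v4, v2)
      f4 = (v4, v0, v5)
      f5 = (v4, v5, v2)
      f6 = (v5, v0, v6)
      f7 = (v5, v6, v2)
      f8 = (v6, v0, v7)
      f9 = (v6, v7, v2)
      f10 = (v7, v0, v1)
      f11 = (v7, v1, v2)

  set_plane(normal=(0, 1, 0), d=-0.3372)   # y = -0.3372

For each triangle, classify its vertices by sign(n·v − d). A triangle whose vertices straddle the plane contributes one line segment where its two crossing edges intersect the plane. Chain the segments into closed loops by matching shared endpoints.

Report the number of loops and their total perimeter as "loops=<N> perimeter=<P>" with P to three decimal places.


Straddling triangles (6 of 12):
  (v5,v0,v6) [++-] → (-0.194684, -0.3372, 0)–(-0.835316, -0.3372, 0)  len=0.6406
  (v5,v6,v2) [+-+] → (-0.835316, -0.3372, 0)–(-0.194684, -0.3372, 1.59225)  len=1.7163
  (v6,v0,v7) [-+-] → (-0.194684, -0.3372, 0)–(0.194684, -0.3372, 0)  len=0.3894
  (v6,v7,v2) [--+] → (0.194684, -0.3372, 1.59225)–(-0.194684, -0.3372, 1.59225)  len=0.3894
  (v7,v0,v1) [-++] → (0.194684, -0.3372, 0)–(0.835316, -0.3372, 0)  len=0.6406
  (v7,v1,v2) [-++] → (0.835316, -0.3372, 0)–(0.194684, -0.3372, 1.59225)  len=1.7163

Chained into 1 loop(s):
  loop 1: 6 segments, perimeter = 5.4926
Total perimeter = 5.493

loops=1 perimeter=5.493


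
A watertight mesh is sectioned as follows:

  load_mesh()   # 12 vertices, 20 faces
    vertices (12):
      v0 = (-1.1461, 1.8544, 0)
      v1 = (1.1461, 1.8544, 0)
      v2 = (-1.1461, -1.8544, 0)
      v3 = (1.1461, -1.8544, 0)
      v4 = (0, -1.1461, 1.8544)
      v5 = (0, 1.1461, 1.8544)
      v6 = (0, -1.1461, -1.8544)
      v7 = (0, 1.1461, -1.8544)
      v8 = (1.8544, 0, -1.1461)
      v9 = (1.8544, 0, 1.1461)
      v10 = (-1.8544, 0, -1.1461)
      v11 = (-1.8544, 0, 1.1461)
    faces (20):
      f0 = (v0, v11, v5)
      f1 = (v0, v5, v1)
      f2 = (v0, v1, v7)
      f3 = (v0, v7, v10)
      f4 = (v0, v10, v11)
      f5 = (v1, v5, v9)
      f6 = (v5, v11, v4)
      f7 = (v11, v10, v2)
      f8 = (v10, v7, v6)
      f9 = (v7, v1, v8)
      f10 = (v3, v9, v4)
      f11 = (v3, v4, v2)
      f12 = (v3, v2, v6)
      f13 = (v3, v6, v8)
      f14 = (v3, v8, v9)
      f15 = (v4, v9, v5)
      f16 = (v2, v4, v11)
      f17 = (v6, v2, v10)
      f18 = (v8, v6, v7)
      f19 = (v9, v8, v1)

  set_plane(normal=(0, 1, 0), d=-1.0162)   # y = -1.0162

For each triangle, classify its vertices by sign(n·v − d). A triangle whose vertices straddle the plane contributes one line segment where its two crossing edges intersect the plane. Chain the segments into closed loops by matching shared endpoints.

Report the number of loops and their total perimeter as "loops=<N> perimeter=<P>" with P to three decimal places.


Straddling triangles (10 of 20):
  (v5,v11,v4) [++-] → (-0.210179, -1.0162, 1.77412)–(0, -1.0162, 1.8544)  len=0.2250
  (v11,v10,v2) [++-] → (-1.46626, -1.0162, -0.518044)–(-1.46626, -1.0162, 0.518044)  len=1.0361
  (v10,v7,v6) [++-] → (0, -1.0162, -1.8544)–(-0.210179, -1.0162, -1.77412)  len=0.2250
  (v3,v9,v4) [-+-] → (1.46626, -1.0162, 0.518044)–(0.210179, -1.0162, 1.77412)  len=1.7764
  (v3,v6,v8) [--+] → (0.210179, -1.0162, -1.77412)–(1.46626, -1.0162, -0.518044)  len=1.7764
  (v3,v8,v9) [-++] → (1.46626, -1.0162, -0.518044)–(1.46626, -1.0162, 0.518044)  len=1.0361
  (v4,v9,v5) [-++] → (0.210179, -1.0162, 1.77412)–(0, -1.0162, 1.8544)  len=0.2250
  (v2,v4,v11) [--+] → (-0.210179, -1.0162, 1.77412)–(-1.46626, -1.0162, 0.518044)  len=1.7764
  (v6,v2,v10) [--+] → (-1.46626, -1.0162, -0.518044)–(-0.210179, -1.0162, -1.77412)  len=1.7764
  (v8,v6,v7) [+-+] → (0.210179, -1.0162, -1.77412)–(0, -1.0162, -1.8544)  len=0.2250

Chained into 1 loop(s):
  loop 1: 10 segments, perimeter = 10.0776
Total perimeter = 10.078

loops=1 perimeter=10.078


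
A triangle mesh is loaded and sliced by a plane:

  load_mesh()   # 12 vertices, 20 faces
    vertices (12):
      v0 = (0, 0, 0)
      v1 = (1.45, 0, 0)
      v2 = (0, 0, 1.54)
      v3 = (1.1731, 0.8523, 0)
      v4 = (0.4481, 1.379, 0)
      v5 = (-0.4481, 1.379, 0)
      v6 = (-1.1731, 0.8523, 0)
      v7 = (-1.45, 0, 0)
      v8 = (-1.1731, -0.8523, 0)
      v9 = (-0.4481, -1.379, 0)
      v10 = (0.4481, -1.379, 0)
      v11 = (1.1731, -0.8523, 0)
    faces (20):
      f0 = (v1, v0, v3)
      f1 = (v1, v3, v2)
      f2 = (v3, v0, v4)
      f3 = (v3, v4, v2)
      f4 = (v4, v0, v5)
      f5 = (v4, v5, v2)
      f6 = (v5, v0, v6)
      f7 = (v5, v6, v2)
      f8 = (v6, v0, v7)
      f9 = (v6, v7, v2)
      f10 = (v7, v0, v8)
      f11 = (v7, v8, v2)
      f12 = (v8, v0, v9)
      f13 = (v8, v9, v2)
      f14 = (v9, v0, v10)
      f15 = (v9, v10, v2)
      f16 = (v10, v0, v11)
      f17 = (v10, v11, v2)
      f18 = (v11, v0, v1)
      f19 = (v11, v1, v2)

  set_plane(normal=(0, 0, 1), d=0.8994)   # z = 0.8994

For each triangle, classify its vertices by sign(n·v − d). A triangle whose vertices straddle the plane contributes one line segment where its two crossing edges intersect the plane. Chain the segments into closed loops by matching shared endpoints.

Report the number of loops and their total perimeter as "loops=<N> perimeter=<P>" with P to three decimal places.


Straddling triangles (10 of 20):
  (v1,v3,v2) [--+] → (0.487979, 0.354535, 0.8994)–(0.603162, 0, 0.8994)  len=0.3728
  (v3,v4,v2) [--+] → (0.186398, 0.573628, 0.8994)–(0.487979, 0.354535, 0.8994)  len=0.3728
  (v4,v5,v2) [--+] → (-0.186398, 0.573628, 0.8994)–(0.186398, 0.573628, 0.8994)  len=0.3728
  (v5,v6,v2) [--+] → (-0.487979, 0.354535, 0.8994)–(-0.186398, 0.573628, 0.8994)  len=0.3728
  (v6,v7,v2) [--+] → (-0.603162, 0, 0.8994)–(-0.487979, 0.354535, 0.8994)  len=0.3728
  (v7,v8,v2) [--+] → (-0.487979, -0.354535, 0.8994)–(-0.603162, 0, 0.8994)  len=0.3728
  (v8,v9,v2) [--+] → (-0.186398, -0.573628, 0.8994)–(-0.487979, -0.354535, 0.8994)  len=0.3728
  (v9,v10,v2) [--+] → (0.186398, -0.573628, 0.8994)–(-0.186398, -0.573628, 0.8994)  len=0.3728
  (v10,v11,v2) [--+] → (0.487979, -0.354535, 0.8994)–(0.186398, -0.573628, 0.8994)  len=0.3728
  (v11,v1,v2) [--+] → (0.603162, 0, 0.8994)–(0.487979, -0.354535, 0.8994)  len=0.3728

Chained into 1 loop(s):
  loop 1: 10 segments, perimeter = 3.7278
Total perimeter = 3.728

loops=1 perimeter=3.728


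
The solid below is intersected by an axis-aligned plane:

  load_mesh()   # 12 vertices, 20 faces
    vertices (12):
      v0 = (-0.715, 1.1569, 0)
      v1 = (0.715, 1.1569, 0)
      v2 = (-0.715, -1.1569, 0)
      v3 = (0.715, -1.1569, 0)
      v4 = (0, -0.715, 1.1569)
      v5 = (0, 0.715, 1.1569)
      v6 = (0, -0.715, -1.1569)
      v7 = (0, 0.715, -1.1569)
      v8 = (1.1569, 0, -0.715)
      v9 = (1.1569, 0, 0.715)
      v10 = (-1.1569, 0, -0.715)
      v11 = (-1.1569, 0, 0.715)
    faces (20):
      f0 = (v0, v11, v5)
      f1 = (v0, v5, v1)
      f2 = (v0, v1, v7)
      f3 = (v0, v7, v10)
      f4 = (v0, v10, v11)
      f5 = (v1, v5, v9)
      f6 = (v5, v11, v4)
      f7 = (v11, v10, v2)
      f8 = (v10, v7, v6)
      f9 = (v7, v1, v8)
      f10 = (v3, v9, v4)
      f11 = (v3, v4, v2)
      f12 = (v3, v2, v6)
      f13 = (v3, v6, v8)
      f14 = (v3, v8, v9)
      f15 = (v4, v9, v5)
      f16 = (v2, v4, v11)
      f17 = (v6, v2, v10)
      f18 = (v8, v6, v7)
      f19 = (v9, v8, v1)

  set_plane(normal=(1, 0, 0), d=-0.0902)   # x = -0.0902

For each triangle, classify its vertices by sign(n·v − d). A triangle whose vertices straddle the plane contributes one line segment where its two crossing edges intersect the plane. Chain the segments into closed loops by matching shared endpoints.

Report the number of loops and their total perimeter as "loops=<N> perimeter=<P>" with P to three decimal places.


loops=1 perimeter=7.596

Straddling triangles (10 of 20):
  (v0,v11,v5) [--+] → (-0.0902, 0.659254, 1.12245)–(-0.0902, 0.770747, 1.01095)  len=0.1577
  (v0,v5,v1) [-++] → (-0.0902, 0.770747, 1.01095)–(-0.0902, 1.1569, 0)  len=1.0822
  (v0,v1,v7) [-++] → (-0.0902, 1.1569, 0)–(-0.0902, 0.770747, -1.01095)  len=1.0822
  (v0,v7,v10) [-+-] → (-0.0902, 0.770747, -1.01095)–(-0.0902, 0.659254, -1.12245)  len=0.1577
  (v5,v11,v4) [+-+] → (-0.0902, 0.659254, 1.12245)–(-0.0902, -0.659254, 1.12245)  len=1.3185
  (v10,v7,v6) [-++] → (-0.0902, 0.659254, -1.12245)–(-0.0902, -0.659254, -1.12245)  len=1.3185
  (v3,v4,v2) [++-] → (-0.0902, -0.770747, 1.01095)–(-0.0902, -1.1569, 0)  len=1.0822
  (v3,v2,v6) [+-+] → (-0.0902, -1.1569, 0)–(-0.0902, -0.770747, -1.01095)  len=1.0822
  (v2,v4,v11) [-+-] → (-0.0902, -0.770747, 1.01095)–(-0.0902, -0.659254, 1.12245)  len=0.1577
  (v6,v2,v10) [+--] → (-0.0902, -0.770747, -1.01095)–(-0.0902, -0.659254, -1.12245)  len=0.1577

Chained into 1 loop(s):
  loop 1: 10 segments, perimeter = 7.5965
Total perimeter = 7.596


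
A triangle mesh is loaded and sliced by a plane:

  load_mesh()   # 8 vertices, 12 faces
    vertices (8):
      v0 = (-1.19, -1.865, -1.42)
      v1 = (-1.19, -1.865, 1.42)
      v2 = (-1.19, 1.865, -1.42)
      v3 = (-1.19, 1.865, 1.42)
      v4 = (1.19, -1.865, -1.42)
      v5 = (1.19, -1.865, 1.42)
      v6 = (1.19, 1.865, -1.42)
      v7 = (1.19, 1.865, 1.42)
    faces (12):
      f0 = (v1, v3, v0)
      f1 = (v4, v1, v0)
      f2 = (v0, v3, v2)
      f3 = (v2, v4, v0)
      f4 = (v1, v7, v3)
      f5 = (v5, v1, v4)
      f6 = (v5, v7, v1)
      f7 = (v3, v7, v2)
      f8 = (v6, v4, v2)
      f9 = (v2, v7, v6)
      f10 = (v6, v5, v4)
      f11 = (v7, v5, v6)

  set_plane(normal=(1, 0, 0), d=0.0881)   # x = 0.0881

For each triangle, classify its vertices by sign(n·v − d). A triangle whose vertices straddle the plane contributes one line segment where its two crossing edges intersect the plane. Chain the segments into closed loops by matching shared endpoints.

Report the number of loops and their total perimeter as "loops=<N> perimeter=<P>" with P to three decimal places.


loops=1 perimeter=13.140

Straddling triangles (8 of 12):
  (v4,v1,v0) [+--] → (0.0881, -1.865, -0.105128)–(0.0881, -1.865, -1.42)  len=1.3149
  (v2,v4,v0) [-+-] → (0.0881, -0.138073, -1.42)–(0.0881, -1.865, -1.42)  len=1.7269
  (v1,v7,v3) [-+-] → (0.0881, 0.138073, 1.42)–(0.0881, 1.865, 1.42)  len=1.7269
  (v5,v1,v4) [+-+] → (0.0881, -1.865, 1.42)–(0.0881, -1.865, -0.105128)  len=1.5251
  (v5,v7,v1) [++-] → (0.0881, 0.138073, 1.42)–(0.0881, -1.865, 1.42)  len=2.0031
  (v3,v7,v2) [-+-] → (0.0881, 1.865, 1.42)–(0.0881, 1.865, 0.105128)  len=1.3149
  (v6,v4,v2) [++-] → (0.0881, -0.138073, -1.42)–(0.0881, 1.865, -1.42)  len=2.0031
  (v2,v7,v6) [-++] → (0.0881, 1.865, 0.105128)–(0.0881, 1.865, -1.42)  len=1.5251

Chained into 1 loop(s):
  loop 1: 8 segments, perimeter = 13.1400
Total perimeter = 13.140


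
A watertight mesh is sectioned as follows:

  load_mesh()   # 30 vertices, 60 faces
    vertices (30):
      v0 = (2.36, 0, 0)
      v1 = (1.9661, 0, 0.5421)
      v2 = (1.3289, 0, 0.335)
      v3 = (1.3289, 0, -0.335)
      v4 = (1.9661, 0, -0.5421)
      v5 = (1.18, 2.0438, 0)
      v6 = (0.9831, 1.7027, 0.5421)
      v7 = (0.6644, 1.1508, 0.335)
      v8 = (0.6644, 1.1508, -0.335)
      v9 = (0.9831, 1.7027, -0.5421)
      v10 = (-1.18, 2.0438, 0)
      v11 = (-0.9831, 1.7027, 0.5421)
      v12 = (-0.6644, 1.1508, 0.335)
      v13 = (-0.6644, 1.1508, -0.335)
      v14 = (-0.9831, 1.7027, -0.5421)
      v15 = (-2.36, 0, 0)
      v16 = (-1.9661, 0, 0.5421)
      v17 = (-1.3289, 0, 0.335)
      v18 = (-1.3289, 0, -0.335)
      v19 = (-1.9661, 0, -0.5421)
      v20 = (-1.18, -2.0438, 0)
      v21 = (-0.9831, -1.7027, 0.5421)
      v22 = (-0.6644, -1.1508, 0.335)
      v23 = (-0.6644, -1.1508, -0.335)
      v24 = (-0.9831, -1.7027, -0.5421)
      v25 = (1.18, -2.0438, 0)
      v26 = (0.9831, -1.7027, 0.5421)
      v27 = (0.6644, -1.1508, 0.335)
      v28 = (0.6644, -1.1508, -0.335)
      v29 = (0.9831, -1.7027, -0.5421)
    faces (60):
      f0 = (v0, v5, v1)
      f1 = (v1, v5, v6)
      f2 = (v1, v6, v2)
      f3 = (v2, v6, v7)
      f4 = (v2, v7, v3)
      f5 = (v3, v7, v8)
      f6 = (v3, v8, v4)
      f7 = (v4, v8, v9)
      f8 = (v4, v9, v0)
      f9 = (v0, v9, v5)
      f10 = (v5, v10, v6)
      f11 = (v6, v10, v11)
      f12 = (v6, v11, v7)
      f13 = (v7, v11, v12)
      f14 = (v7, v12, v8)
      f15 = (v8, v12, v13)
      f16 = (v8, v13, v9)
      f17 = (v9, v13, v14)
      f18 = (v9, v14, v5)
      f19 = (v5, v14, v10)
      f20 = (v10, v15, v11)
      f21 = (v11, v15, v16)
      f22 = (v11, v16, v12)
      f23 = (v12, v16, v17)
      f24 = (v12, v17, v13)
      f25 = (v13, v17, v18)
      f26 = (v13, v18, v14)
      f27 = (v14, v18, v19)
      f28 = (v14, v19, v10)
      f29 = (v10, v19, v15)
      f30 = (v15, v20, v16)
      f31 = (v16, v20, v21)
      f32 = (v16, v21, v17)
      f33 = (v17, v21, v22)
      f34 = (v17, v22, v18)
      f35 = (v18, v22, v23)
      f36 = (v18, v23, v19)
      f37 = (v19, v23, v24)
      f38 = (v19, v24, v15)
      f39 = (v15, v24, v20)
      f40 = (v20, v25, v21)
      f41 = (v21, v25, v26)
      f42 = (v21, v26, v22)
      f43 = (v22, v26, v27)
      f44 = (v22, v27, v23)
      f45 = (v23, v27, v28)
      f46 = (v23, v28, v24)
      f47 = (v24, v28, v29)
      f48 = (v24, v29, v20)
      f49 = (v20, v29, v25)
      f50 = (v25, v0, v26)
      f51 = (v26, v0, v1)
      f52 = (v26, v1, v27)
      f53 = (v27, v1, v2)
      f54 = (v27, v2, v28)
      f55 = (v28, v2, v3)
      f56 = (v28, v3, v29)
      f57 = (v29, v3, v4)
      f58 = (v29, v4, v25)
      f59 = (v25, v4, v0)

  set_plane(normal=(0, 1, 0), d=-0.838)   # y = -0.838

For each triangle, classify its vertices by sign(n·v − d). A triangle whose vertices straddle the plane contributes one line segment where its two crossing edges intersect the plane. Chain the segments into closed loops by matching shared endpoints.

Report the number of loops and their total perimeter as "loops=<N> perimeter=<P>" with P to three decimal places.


loops=2 perimeter=6.701

Straddling triangles (20 of 60):
  (v15,v20,v16) [+-+] → (-1.87618, -0.838, 0)–(-1.64378, -0.838, 0.319828)  len=0.3953
  (v16,v20,v21) [+--] → (-1.64378, -0.838, 0.319828)–(-1.48231, -0.838, 0.5421)  len=0.2747
  (v16,v21,v17) [+-+] → (-1.48231, -0.838, 0.5421)–(-1.15871, -0.838, 0.436926)  len=0.3403
  (v17,v21,v22) [+--] → (-1.15871, -0.838, 0.436926)–(-0.845018, -0.838, 0.335)  len=0.3298
  (v17,v22,v18) [+-+] → (-0.845018, -0.838, 0.335)–(-0.845018, -0.838, 0.152887)  len=0.1821
  (v18,v22,v23) [+--] → (-0.845018, -0.838, 0.152887)–(-0.845018, -0.838, -0.335)  len=0.4879
  (v18,v23,v19) [+-+] → (-0.845018, -0.838, -0.335)–(-1.01822, -0.838, -0.391292)  len=0.1821
  (v19,v23,v24) [+--] → (-1.01822, -0.838, -0.391292)–(-1.48231, -0.838, -0.5421)  len=0.4880
  (v19,v24,v15) [+-+] → (-1.48231, -0.838, -0.5421)–(-1.68235, -0.838, -0.2668)  len=0.3403
  (v15,v24,v20) [+--] → (-1.68235, -0.838, -0.2668)–(-1.87618, -0.838, 0)  len=0.3298
  (v25,v0,v26) [-+-] → (1.87618, -0.838, 0)–(1.68235, -0.838, 0.2668)  len=0.3298
  (v26,v0,v1) [-++] → (1.68235, -0.838, 0.2668)–(1.48231, -0.838, 0.5421)  len=0.3403
  (v26,v1,v27) [-+-] → (1.48231, -0.838, 0.5421)–(1.01822, -0.838, 0.391292)  len=0.4880
  (v27,v1,v2) [-++] → (1.01822, -0.838, 0.391292)–(0.845018, -0.838, 0.335)  len=0.1821
  (v27,v2,v28) [-+-] → (0.845018, -0.838, 0.335)–(0.845018, -0.838, -0.152887)  len=0.4879
  (v28,v2,v3) [-++] → (0.845018, -0.838, -0.152887)–(0.845018, -0.838, -0.335)  len=0.1821
  (v28,v3,v29) [-+-] → (0.845018, -0.838, -0.335)–(1.15871, -0.838, -0.436926)  len=0.3298
  (v29,v3,v4) [-++] → (1.15871, -0.838, -0.436926)–(1.48231, -0.838, -0.5421)  len=0.3403
  (v29,v4,v25) [-+-] → (1.48231, -0.838, -0.5421)–(1.64378, -0.838, -0.319828)  len=0.2747
  (v25,v4,v0) [-++] → (1.64378, -0.838, -0.319828)–(1.87618, -0.838, 0)  len=0.3953

Chained into 2 loop(s):
  loop 1: 10 segments, perimeter = 3.3503
  loop 2: 10 segments, perimeter = 3.3503
Total perimeter = 6.701


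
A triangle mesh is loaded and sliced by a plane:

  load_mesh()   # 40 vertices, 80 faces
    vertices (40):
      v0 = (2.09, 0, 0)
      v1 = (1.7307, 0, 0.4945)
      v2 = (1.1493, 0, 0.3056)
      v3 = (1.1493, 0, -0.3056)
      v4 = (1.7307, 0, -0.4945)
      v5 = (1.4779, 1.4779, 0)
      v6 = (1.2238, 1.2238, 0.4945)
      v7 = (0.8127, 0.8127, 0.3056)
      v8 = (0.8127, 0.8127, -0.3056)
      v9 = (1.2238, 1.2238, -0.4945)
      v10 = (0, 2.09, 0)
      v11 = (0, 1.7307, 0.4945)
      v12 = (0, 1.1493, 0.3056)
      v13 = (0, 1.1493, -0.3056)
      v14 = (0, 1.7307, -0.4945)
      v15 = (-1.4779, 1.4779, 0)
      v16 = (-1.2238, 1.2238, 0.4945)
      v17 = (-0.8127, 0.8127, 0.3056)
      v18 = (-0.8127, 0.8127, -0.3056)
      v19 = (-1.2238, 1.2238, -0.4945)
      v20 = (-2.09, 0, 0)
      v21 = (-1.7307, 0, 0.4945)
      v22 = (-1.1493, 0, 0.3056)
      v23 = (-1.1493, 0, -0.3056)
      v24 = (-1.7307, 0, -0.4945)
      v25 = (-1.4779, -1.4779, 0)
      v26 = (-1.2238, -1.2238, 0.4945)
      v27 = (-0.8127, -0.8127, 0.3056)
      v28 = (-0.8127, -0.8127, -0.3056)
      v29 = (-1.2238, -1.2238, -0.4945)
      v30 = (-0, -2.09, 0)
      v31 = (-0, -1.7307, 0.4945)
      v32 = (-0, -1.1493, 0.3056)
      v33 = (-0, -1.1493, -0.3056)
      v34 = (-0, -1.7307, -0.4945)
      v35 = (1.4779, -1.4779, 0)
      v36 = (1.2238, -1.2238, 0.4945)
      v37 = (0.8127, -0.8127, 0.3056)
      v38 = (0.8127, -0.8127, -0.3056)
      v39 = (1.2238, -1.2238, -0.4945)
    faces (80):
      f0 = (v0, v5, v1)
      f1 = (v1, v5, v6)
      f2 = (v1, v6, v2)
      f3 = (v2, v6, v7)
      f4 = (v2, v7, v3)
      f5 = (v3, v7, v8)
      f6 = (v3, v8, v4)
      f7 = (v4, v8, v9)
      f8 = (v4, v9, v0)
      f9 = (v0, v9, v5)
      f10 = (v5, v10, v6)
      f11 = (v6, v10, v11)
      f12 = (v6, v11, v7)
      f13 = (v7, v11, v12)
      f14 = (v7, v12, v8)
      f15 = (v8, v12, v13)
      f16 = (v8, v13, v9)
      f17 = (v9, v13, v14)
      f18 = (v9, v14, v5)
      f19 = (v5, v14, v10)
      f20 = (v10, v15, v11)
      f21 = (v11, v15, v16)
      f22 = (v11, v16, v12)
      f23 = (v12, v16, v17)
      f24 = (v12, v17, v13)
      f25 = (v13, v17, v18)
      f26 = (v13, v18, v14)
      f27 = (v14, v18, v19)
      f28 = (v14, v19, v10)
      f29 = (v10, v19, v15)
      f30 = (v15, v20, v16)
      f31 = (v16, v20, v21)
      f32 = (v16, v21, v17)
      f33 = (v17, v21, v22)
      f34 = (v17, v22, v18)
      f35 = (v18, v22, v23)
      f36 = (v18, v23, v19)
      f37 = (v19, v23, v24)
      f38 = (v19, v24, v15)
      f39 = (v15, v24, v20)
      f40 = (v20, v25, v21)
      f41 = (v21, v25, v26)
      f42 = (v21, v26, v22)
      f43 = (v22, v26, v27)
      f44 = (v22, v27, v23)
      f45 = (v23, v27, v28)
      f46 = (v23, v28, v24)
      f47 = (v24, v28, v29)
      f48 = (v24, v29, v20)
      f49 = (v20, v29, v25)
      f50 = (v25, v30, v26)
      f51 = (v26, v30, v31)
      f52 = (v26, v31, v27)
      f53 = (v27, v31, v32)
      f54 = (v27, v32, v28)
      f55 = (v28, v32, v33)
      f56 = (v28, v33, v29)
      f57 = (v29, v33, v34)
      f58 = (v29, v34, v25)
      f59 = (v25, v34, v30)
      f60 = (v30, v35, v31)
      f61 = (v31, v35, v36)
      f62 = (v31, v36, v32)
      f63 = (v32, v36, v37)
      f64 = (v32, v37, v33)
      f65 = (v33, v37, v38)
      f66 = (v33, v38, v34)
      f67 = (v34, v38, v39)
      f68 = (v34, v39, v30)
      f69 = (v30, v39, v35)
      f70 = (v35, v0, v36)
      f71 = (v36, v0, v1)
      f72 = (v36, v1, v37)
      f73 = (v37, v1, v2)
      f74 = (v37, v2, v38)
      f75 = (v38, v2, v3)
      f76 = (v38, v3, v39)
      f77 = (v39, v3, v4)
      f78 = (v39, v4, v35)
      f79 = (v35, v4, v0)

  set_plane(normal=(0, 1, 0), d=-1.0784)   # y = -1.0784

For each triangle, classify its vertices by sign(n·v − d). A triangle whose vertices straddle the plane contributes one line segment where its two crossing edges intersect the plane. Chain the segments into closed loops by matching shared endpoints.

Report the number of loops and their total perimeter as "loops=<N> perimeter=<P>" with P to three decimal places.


loops=2 perimeter=8.194

Straddling triangles (24 of 80):
  (v20,v25,v21) [+-+] → (-1.64336, -1.0784, 0)–(-1.54624, -1.0784, 0.133671)  len=0.1652
  (v21,v25,v26) [+--] → (-1.54624, -1.0784, 0.133671)–(-1.28402, -1.0784, 0.4945)  len=0.4460
  (v21,v26,v22) [+-+] → (-1.28402, -1.0784, 0.4945)–(-1.21495, -1.0784, 0.472057)  len=0.0726
  (v22,v26,v27) [+-+] → (-1.21495, -1.0784, 0.472057)–(-1.0784, -1.0784, 0.427689)  len=0.1436
  (v24,v28,v29) [++-] → (-1.0784, -1.0784, -0.427689)–(-1.28402, -1.0784, -0.4945)  len=0.2162
  (v24,v29,v20) [+-+] → (-1.28402, -1.0784, -0.4945)–(-1.32671, -1.0784, -0.435748)  len=0.0726
  (v20,v29,v25) [+--] → (-1.32671, -1.0784, -0.435748)–(-1.64336, -1.0784, 0)  len=0.5386
  (v26,v31,v27) [--+] → (-0.577477, -1.0784, 0.360274)–(-1.0784, -1.0784, 0.427689)  len=0.5054
  (v27,v31,v32) [+--] → (-0.577477, -1.0784, 0.360274)–(-0.171184, -1.0784, 0.3056)  len=0.4100
  (v27,v32,v28) [+-+] → (-0.171184, -1.0784, 0.3056)–(-0.171184, -1.0784, 0.176859)  len=0.1287
  (v28,v32,v33) [+--] → (-0.171184, -1.0784, 0.176859)–(-0.171184, -1.0784, -0.3056)  len=0.4825
  (v28,v33,v29) [+--] → (-0.171184, -1.0784, -0.3056)–(-1.0784, -1.0784, -0.427689)  len=0.9154
  (v32,v36,v37) [--+] → (1.0784, -1.0784, 0.427689)–(0.171184, -1.0784, 0.3056)  len=0.9154
  (v32,v37,v33) [-+-] → (0.171184, -1.0784, 0.3056)–(0.171184, -1.0784, -0.176859)  len=0.4825
  (v33,v37,v38) [-++] → (0.171184, -1.0784, -0.176859)–(0.171184, -1.0784, -0.3056)  len=0.1287
  (v33,v38,v34) [-+-] → (0.171184, -1.0784, -0.3056)–(0.577477, -1.0784, -0.360274)  len=0.4100
  (v34,v38,v39) [-+-] → (0.577477, -1.0784, -0.360274)–(1.0784, -1.0784, -0.427689)  len=0.5054
  (v35,v0,v36) [-+-] → (1.64336, -1.0784, 0)–(1.32671, -1.0784, 0.435748)  len=0.5386
  (v36,v0,v1) [-++] → (1.32671, -1.0784, 0.435748)–(1.28402, -1.0784, 0.4945)  len=0.0726
  (v36,v1,v37) [-++] → (1.28402, -1.0784, 0.4945)–(1.0784, -1.0784, 0.427689)  len=0.2162
  (v38,v3,v39) [++-] → (1.21495, -1.0784, -0.472057)–(1.0784, -1.0784, -0.427689)  len=0.1436
  (v39,v3,v4) [-++] → (1.21495, -1.0784, -0.472057)–(1.28402, -1.0784, -0.4945)  len=0.0726
  (v39,v4,v35) [-+-] → (1.28402, -1.0784, -0.4945)–(1.54624, -1.0784, -0.133671)  len=0.4460
  (v35,v4,v0) [-++] → (1.54624, -1.0784, -0.133671)–(1.64336, -1.0784, 0)  len=0.1652

Chained into 2 loop(s):
  loop 1: 12 segments, perimeter = 4.0969
  loop 2: 12 segments, perimeter = 4.0969
Total perimeter = 8.194


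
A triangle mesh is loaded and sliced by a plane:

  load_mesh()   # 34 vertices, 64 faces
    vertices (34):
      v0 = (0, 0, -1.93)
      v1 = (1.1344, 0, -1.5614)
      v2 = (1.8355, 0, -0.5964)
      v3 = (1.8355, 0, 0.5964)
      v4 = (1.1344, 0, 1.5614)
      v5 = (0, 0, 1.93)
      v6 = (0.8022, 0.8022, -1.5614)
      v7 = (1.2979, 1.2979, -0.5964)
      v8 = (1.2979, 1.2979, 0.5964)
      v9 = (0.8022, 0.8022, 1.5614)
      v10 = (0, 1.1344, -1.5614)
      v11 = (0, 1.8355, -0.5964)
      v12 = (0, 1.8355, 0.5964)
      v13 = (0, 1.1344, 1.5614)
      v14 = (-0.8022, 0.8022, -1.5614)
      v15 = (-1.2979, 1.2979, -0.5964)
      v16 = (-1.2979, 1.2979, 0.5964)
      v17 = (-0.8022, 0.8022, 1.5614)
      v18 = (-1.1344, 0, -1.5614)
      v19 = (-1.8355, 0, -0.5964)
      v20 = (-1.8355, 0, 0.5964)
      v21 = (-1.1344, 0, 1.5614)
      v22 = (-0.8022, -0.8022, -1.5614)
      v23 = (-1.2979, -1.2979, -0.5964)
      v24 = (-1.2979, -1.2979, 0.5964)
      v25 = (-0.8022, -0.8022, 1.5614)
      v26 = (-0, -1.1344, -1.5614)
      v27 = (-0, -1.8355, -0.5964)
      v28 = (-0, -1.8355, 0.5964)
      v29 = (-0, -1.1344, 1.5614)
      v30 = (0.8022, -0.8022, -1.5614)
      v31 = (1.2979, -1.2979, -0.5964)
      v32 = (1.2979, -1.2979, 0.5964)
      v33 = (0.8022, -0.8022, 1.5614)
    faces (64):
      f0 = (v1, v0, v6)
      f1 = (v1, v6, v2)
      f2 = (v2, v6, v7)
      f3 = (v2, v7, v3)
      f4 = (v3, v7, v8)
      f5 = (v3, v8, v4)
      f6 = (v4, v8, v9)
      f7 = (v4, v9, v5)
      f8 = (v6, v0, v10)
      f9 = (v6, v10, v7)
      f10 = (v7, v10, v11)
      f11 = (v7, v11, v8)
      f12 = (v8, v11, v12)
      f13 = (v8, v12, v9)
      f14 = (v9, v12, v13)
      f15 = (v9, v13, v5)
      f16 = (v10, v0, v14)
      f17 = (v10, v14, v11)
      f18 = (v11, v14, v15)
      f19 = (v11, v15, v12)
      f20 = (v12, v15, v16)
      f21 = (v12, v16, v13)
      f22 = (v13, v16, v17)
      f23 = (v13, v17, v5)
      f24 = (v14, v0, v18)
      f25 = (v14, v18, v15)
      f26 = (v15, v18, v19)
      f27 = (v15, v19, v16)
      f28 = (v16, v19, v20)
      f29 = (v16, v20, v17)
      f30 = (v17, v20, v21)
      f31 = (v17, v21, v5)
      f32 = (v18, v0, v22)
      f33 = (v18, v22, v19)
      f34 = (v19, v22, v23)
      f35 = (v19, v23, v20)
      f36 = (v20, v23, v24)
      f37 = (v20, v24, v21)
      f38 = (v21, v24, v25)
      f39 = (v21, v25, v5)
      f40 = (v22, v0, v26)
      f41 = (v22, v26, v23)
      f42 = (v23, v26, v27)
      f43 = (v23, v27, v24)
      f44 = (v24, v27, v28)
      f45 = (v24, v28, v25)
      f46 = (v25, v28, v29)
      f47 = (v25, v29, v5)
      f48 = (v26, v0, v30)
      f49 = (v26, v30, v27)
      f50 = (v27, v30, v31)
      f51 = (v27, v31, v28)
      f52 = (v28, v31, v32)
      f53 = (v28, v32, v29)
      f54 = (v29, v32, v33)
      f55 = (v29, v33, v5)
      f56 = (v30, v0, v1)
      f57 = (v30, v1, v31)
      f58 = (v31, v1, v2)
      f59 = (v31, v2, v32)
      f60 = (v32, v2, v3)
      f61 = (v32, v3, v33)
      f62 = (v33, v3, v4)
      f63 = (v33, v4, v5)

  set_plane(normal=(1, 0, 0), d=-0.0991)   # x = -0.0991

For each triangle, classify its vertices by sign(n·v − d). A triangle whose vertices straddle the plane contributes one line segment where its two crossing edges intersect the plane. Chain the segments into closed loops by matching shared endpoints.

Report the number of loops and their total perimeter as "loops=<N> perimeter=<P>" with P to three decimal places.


loops=1 perimeter=11.738

Straddling triangles (20 of 64):
  (v10,v0,v14) [++-] → (-0.0991, 0.0991, -1.88446)–(-0.0991, 1.09336, -1.5614)  len=1.0454
  (v10,v14,v11) [+-+] → (-0.0991, 1.09336, -1.5614)–(-0.0991, 1.70785, -0.715612)  len=1.0454
  (v11,v14,v15) [+--] → (-0.0991, 1.70785, -0.715612)–(-0.0991, 1.79445, -0.5964)  len=0.1473
  (v11,v15,v12) [+-+] → (-0.0991, 1.79445, -0.5964)–(-0.0991, 1.79445, 0.505325)  len=1.1017
  (v12,v15,v16) [+--] → (-0.0991, 1.79445, 0.505325)–(-0.0991, 1.79445, 0.5964)  len=0.0911
  (v12,v16,v13) [+-+] → (-0.0991, 1.79445, 0.5964)–(-0.0991, 1.14688, 1.48772)  len=1.1017
  (v13,v16,v17) [+--] → (-0.0991, 1.14688, 1.48772)–(-0.0991, 1.09336, 1.5614)  len=0.0911
  (v13,v17,v5) [+-+] → (-0.0991, 1.09336, 1.5614)–(-0.0991, 0.0991, 1.88446)  len=1.0454
  (v14,v0,v18) [-+-] → (-0.0991, 0.0991, -1.88446)–(-0.0991, 0, -1.8978)  len=0.1000
  (v17,v21,v5) [--+] → (-0.0991, 0, 1.8978)–(-0.0991, 0.0991, 1.88446)  len=0.1000
  (v18,v0,v22) [-+-] → (-0.0991, 0, -1.8978)–(-0.0991, -0.0991, -1.88446)  len=0.1000
  (v21,v25,v5) [--+] → (-0.0991, -0.0991, 1.88446)–(-0.0991, 0, 1.8978)  len=0.1000
  (v22,v0,v26) [-++] → (-0.0991, -0.0991, -1.88446)–(-0.0991, -1.09336, -1.5614)  len=1.0454
  (v22,v26,v23) [-+-] → (-0.0991, -1.09336, -1.5614)–(-0.0991, -1.14688, -1.48772)  len=0.0911
  (v23,v26,v27) [-++] → (-0.0991, -1.14688, -1.48772)–(-0.0991, -1.79445, -0.5964)  len=1.1017
  (v23,v27,v24) [-+-] → (-0.0991, -1.79445, -0.5964)–(-0.0991, -1.79445, -0.505325)  len=0.0911
  (v24,v27,v28) [-++] → (-0.0991, -1.79445, -0.505325)–(-0.0991, -1.79445, 0.5964)  len=1.1017
  (v24,v28,v25) [-+-] → (-0.0991, -1.79445, 0.5964)–(-0.0991, -1.70785, 0.715612)  len=0.1473
  (v25,v28,v29) [-++] → (-0.0991, -1.70785, 0.715612)–(-0.0991, -1.09336, 1.5614)  len=1.0454
  (v25,v29,v5) [-++] → (-0.0991, -1.09336, 1.5614)–(-0.0991, -0.0991, 1.88446)  len=1.0454

Chained into 1 loop(s):
  loop 1: 20 segments, perimeter = 11.7385
Total perimeter = 11.738


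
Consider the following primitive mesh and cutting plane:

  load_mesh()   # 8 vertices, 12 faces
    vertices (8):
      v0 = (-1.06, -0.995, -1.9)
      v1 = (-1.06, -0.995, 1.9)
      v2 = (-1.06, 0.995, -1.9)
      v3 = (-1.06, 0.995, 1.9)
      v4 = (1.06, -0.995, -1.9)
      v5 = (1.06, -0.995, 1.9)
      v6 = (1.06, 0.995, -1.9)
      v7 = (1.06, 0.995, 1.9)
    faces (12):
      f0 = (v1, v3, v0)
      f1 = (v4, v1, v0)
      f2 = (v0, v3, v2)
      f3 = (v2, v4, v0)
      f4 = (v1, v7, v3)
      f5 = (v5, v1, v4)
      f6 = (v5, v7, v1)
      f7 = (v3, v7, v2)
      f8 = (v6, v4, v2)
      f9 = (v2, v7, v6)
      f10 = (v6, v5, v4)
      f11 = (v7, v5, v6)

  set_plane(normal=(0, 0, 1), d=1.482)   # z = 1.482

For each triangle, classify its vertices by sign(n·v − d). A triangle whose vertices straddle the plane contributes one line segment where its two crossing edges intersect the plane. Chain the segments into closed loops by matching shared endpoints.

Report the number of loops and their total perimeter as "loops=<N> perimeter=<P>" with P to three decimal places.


Straddling triangles (8 of 12):
  (v1,v3,v0) [++-] → (-1.06, 0.7761, 1.482)–(-1.06, -0.995, 1.482)  len=1.7711
  (v4,v1,v0) [-+-] → (-0.8268, -0.995, 1.482)–(-1.06, -0.995, 1.482)  len=0.2332
  (v0,v3,v2) [-+-] → (-1.06, 0.7761, 1.482)–(-1.06, 0.995, 1.482)  len=0.2189
  (v5,v1,v4) [++-] → (-0.8268, -0.995, 1.482)–(1.06, -0.995, 1.482)  len=1.8868
  (v3,v7,v2) [++-] → (0.8268, 0.995, 1.482)–(-1.06, 0.995, 1.482)  len=1.8868
  (v2,v7,v6) [-+-] → (0.8268, 0.995, 1.482)–(1.06, 0.995, 1.482)  len=0.2332
  (v6,v5,v4) [-+-] → (1.06, -0.7761, 1.482)–(1.06, -0.995, 1.482)  len=0.2189
  (v7,v5,v6) [++-] → (1.06, -0.7761, 1.482)–(1.06, 0.995, 1.482)  len=1.7711

Chained into 1 loop(s):
  loop 1: 8 segments, perimeter = 8.2200
Total perimeter = 8.220

loops=1 perimeter=8.220


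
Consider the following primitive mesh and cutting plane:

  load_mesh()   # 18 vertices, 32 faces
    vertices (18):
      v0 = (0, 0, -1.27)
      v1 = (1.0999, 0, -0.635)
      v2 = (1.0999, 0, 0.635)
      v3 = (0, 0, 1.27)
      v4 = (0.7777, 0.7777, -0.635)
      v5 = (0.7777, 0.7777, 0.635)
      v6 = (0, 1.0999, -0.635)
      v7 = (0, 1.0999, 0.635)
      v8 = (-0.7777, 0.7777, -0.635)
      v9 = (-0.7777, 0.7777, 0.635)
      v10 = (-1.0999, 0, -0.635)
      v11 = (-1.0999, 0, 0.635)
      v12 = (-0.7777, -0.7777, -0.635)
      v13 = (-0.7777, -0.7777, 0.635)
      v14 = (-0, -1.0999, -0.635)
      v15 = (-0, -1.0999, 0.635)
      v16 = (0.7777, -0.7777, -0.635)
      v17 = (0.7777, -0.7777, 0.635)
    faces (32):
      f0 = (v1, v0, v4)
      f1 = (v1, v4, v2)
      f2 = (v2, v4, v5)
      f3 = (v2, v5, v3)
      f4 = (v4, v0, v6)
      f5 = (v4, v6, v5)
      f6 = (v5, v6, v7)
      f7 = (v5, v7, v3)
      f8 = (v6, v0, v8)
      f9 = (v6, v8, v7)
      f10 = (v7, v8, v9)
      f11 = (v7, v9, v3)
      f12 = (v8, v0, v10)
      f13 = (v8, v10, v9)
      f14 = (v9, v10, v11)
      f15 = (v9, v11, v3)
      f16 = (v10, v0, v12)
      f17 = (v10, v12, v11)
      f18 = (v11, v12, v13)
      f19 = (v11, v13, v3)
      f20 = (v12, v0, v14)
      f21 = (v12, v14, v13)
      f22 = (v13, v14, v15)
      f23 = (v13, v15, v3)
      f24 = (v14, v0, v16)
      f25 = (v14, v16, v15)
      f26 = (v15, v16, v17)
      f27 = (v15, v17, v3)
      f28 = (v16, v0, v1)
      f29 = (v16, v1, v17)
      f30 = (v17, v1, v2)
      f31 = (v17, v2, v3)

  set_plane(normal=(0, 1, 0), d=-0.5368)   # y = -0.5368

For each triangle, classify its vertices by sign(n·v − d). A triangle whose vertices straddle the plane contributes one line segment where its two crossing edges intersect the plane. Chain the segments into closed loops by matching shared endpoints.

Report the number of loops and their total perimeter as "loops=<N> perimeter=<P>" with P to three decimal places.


loops=1 perimeter=6.321

Straddling triangles (12 of 32):
  (v10,v0,v12) [++-] → (-0.5368, -0.5368, -0.831697)–(-0.877505, -0.5368, -0.635)  len=0.3934
  (v10,v12,v11) [+-+] → (-0.877505, -0.5368, -0.635)–(-0.877505, -0.5368, -0.241605)  len=0.3934
  (v11,v12,v13) [+--] → (-0.877505, -0.5368, -0.241605)–(-0.877505, -0.5368, 0.635)  len=0.8766
  (v11,v13,v3) [+-+] → (-0.877505, -0.5368, 0.635)–(-0.5368, -0.5368, 0.831697)  len=0.3934
  (v12,v0,v14) [-+-] → (-0.5368, -0.5368, -0.831697)–(0, -0.5368, -0.960092)  len=0.5519
  (v13,v15,v3) [--+] → (0, -0.5368, 0.960092)–(-0.5368, -0.5368, 0.831697)  len=0.5519
  (v14,v0,v16) [-+-] → (0, -0.5368, -0.960092)–(0.5368, -0.5368, -0.831697)  len=0.5519
  (v15,v17,v3) [--+] → (0.5368, -0.5368, 0.831697)–(0, -0.5368, 0.960092)  len=0.5519
  (v16,v0,v1) [-++] → (0.5368, -0.5368, -0.831697)–(0.877505, -0.5368, -0.635)  len=0.3934
  (v16,v1,v17) [-+-] → (0.877505, -0.5368, -0.635)–(0.877505, -0.5368, 0.241605)  len=0.8766
  (v17,v1,v2) [-++] → (0.877505, -0.5368, 0.241605)–(0.877505, -0.5368, 0.635)  len=0.3934
  (v17,v2,v3) [-++] → (0.877505, -0.5368, 0.635)–(0.5368, -0.5368, 0.831697)  len=0.3934

Chained into 1 loop(s):
  loop 1: 12 segments, perimeter = 6.3214
Total perimeter = 6.321


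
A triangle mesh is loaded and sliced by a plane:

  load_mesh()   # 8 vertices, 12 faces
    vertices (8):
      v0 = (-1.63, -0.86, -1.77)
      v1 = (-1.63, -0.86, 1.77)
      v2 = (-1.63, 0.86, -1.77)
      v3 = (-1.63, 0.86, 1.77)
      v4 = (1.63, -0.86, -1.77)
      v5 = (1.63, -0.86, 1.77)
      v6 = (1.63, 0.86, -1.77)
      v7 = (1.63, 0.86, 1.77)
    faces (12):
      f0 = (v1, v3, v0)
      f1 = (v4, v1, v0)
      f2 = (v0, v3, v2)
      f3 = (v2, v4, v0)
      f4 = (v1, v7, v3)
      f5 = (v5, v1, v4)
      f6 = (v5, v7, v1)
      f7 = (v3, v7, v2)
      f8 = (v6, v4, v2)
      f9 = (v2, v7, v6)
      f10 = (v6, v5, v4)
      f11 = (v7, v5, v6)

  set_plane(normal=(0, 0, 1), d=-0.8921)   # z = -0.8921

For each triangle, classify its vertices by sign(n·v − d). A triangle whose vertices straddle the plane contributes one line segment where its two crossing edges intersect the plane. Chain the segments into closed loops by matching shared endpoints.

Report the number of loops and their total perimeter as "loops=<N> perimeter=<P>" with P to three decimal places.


loops=1 perimeter=9.960

Straddling triangles (8 of 12):
  (v1,v3,v0) [++-] → (-1.63, -0.43345, -0.8921)–(-1.63, -0.86, -0.8921)  len=0.4266
  (v4,v1,v0) [-+-] → (0.821538, -0.86, -0.8921)–(-1.63, -0.86, -0.8921)  len=2.4515
  (v0,v3,v2) [-+-] → (-1.63, -0.43345, -0.8921)–(-1.63, 0.86, -0.8921)  len=1.2934
  (v5,v1,v4) [++-] → (0.821538, -0.86, -0.8921)–(1.63, -0.86, -0.8921)  len=0.8085
  (v3,v7,v2) [++-] → (-0.821538, 0.86, -0.8921)–(-1.63, 0.86, -0.8921)  len=0.8085
  (v2,v7,v6) [-+-] → (-0.821538, 0.86, -0.8921)–(1.63, 0.86, -0.8921)  len=2.4515
  (v6,v5,v4) [-+-] → (1.63, 0.43345, -0.8921)–(1.63, -0.86, -0.8921)  len=1.2934
  (v7,v5,v6) [++-] → (1.63, 0.43345, -0.8921)–(1.63, 0.86, -0.8921)  len=0.4266

Chained into 1 loop(s):
  loop 1: 8 segments, perimeter = 9.9600
Total perimeter = 9.960


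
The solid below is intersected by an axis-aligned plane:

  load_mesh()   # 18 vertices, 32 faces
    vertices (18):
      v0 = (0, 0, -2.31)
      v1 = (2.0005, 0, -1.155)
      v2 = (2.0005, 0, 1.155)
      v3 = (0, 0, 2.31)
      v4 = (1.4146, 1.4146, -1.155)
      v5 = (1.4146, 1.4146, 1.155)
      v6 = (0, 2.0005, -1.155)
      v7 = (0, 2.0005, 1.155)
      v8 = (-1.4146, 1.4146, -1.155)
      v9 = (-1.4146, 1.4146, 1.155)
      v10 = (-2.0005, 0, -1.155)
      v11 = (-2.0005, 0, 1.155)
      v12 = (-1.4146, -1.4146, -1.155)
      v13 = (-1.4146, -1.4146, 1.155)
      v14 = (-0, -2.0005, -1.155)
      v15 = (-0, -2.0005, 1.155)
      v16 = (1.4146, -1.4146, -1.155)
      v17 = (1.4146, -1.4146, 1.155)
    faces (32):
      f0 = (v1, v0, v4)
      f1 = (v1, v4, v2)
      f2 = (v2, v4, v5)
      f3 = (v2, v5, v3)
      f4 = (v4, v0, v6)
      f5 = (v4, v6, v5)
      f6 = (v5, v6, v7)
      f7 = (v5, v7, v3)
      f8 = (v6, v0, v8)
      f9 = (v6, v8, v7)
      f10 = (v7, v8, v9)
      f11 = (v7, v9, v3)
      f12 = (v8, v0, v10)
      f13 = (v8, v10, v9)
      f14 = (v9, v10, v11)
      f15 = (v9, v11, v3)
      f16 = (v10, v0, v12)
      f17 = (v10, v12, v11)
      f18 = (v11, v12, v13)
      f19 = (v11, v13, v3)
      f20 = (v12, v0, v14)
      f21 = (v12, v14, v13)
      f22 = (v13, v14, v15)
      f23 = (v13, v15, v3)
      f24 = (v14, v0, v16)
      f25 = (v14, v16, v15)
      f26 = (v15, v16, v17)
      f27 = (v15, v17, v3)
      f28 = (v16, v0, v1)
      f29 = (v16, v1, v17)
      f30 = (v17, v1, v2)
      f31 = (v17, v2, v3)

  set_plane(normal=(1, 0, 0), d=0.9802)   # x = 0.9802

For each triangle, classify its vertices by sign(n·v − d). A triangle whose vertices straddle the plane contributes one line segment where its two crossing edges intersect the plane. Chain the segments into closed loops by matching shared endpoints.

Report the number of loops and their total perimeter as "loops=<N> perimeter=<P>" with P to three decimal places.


loops=1 perimeter=11.489

Straddling triangles (12 of 32):
  (v1,v0,v4) [+-+] → (0.9802, 0, -1.74408)–(0.9802, 0.9802, -1.50968)  len=1.0078
  (v2,v5,v3) [++-] → (0.9802, 0.9802, 1.50968)–(0.9802, 0, 1.74408)  len=1.0078
  (v4,v0,v6) [+--] → (0.9802, 0.9802, -1.50968)–(0.9802, 1.59452, -1.155)  len=0.7094
  (v4,v6,v5) [+-+] → (0.9802, 1.59452, -1.155)–(0.9802, 1.59452, 0.445638)  len=1.6006
  (v5,v6,v7) [+--] → (0.9802, 1.59452, 0.445638)–(0.9802, 1.59452, 1.155)  len=0.7094
  (v5,v7,v3) [+--] → (0.9802, 1.59452, 1.155)–(0.9802, 0.9802, 1.50968)  len=0.7094
  (v14,v0,v16) [--+] → (0.9802, -0.9802, -1.50968)–(0.9802, -1.59452, -1.155)  len=0.7094
  (v14,v16,v15) [-+-] → (0.9802, -1.59452, -1.155)–(0.9802, -1.59452, -0.445638)  len=0.7094
  (v15,v16,v17) [-++] → (0.9802, -1.59452, -0.445638)–(0.9802, -1.59452, 1.155)  len=1.6006
  (v15,v17,v3) [-+-] → (0.9802, -1.59452, 1.155)–(0.9802, -0.9802, 1.50968)  len=0.7094
  (v16,v0,v1) [+-+] → (0.9802, -0.9802, -1.50968)–(0.9802, 0, -1.74408)  len=1.0078
  (v17,v2,v3) [++-] → (0.9802, 0, 1.74408)–(0.9802, -0.9802, 1.50968)  len=1.0078

Chained into 1 loop(s):
  loop 1: 12 segments, perimeter = 11.4888
Total perimeter = 11.489
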